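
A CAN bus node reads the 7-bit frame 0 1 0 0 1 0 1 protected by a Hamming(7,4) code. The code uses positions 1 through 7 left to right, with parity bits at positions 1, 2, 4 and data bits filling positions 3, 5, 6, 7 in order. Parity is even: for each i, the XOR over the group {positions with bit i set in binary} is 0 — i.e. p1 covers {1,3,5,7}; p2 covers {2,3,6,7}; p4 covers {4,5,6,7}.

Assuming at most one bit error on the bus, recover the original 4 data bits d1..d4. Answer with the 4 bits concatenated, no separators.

0101

s1 (pos 1,3,5,7): 0⊕0⊕1⊕1 = 0
s2 (pos 2,3,6,7): 1⊕0⊕0⊕1 = 0
s4 (pos 4,5,6,7): 0⊕1⊕0⊕1 = 0
Syndrome s4…s1 = 000 → no error.
Read data bits from positions 3,5,6,7: 0101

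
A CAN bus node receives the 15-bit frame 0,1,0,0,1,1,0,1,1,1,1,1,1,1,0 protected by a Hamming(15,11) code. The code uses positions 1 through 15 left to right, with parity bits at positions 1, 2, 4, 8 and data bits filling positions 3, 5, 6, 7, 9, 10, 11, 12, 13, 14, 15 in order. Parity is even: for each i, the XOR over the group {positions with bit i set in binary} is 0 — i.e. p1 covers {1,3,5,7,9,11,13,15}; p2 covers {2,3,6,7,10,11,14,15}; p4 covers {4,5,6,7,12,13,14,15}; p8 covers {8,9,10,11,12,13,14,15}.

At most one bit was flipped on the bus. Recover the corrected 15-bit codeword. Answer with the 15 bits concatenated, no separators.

010011011111100

s1 (pos 1,3,5,7,9,11,13,15): 0⊕0⊕1⊕0⊕1⊕1⊕1⊕0 = 0
s2 (pos 2,3,6,7,10,11,14,15): 1⊕0⊕1⊕0⊕1⊕1⊕1⊕0 = 1
s4 (pos 4,5,6,7,12,13,14,15): 0⊕1⊕1⊕0⊕1⊕1⊕1⊕0 = 1
s8 (pos 8,9,10,11,12,13,14,15): 1⊕1⊕1⊕1⊕1⊕1⊕1⊕0 = 1
Syndrome s8…s1 = 1110 → error at position 14.
Flip position 14: 010011011111110 → 010011011111100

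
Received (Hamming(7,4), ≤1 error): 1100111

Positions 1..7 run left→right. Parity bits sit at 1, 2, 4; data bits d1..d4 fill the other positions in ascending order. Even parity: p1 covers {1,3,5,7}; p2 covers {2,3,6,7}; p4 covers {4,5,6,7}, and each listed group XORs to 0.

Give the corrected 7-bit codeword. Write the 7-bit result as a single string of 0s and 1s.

1100110

s1 (pos 1,3,5,7): 1⊕0⊕1⊕1 = 1
s2 (pos 2,3,6,7): 1⊕0⊕1⊕1 = 1
s4 (pos 4,5,6,7): 0⊕1⊕1⊕1 = 1
Syndrome s4…s1 = 111 → error at position 7.
Flip position 7: 1100111 → 1100110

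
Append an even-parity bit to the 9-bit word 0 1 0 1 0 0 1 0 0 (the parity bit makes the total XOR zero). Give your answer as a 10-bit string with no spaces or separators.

XOR of the 9 data bits: 0⊕1⊕0⊕1⊕0⊕0⊕1⊕0⊕0 = 1
Parity bit = 1 (so all 10 bits XOR to 0).

0101001001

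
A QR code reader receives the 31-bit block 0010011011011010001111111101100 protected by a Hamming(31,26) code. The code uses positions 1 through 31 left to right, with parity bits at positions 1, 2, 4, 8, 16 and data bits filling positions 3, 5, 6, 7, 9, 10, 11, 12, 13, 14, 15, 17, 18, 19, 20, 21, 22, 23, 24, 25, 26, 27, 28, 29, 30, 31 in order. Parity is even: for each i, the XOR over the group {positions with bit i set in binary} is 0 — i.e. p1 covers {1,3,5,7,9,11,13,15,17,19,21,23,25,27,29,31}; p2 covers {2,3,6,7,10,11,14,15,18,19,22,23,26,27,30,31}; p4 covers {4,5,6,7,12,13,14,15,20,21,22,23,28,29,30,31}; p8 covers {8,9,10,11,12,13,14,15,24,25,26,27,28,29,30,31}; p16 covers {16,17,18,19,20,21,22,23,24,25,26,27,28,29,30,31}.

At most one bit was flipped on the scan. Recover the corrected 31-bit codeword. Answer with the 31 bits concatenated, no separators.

0010001011011010001111111101100

s1 (pos 1,3,5,7,9,11,13,15,17,19,21,23,25,27,29,31): 0⊕1⊕0⊕1⊕1⊕0⊕1⊕1⊕0⊕1⊕1⊕1⊕1⊕0⊕1⊕0 = 0
s2 (pos 2,3,6,7,10,11,14,15,18,19,22,23,26,27,30,31): 0⊕1⊕1⊕1⊕1⊕0⊕0⊕1⊕0⊕1⊕1⊕1⊕1⊕0⊕0⊕0 = 1
s4 (pos 4,5,6,7,12,13,14,15,20,21,22,23,28,29,30,31): 0⊕0⊕1⊕1⊕1⊕1⊕0⊕1⊕1⊕1⊕1⊕1⊕1⊕1⊕0⊕0 = 1
s8 (pos 8,9,10,11,12,13,14,15,24,25,26,27,28,29,30,31): 0⊕1⊕1⊕0⊕1⊕1⊕0⊕1⊕1⊕1⊕1⊕0⊕1⊕1⊕0⊕0 = 0
s16 (pos 16,17,18,19,20,21,22,23,24,25,26,27,28,29,30,31): 0⊕0⊕0⊕1⊕1⊕1⊕1⊕1⊕1⊕1⊕1⊕0⊕1⊕1⊕0⊕0 = 0
Syndrome s16…s1 = 00110 → error at position 6.
Flip position 6: 0010011011011010001111111101100 → 0010001011011010001111111101100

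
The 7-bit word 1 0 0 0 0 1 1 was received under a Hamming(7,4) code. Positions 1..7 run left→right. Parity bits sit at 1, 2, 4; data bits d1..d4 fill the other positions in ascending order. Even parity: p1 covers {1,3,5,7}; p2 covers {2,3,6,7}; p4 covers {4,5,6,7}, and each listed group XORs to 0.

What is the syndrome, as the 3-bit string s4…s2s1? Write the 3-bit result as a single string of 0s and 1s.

s1 (pos 1,3,5,7): 1⊕0⊕0⊕1 = 0
s2 (pos 2,3,6,7): 0⊕0⊕1⊕1 = 0
s4 (pos 4,5,6,7): 0⊕0⊕1⊕1 = 0
Syndrome s4…s1 = 000 → no error.

000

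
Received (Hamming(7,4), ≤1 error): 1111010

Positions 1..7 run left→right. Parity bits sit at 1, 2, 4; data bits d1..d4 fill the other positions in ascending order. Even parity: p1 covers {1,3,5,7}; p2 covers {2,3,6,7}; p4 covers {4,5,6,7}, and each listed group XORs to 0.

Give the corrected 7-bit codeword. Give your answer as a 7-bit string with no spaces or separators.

1011010

s1 (pos 1,3,5,7): 1⊕1⊕0⊕0 = 0
s2 (pos 2,3,6,7): 1⊕1⊕1⊕0 = 1
s4 (pos 4,5,6,7): 1⊕0⊕1⊕0 = 0
Syndrome s4…s1 = 010 → error at position 2.
Flip position 2: 1111010 → 1011010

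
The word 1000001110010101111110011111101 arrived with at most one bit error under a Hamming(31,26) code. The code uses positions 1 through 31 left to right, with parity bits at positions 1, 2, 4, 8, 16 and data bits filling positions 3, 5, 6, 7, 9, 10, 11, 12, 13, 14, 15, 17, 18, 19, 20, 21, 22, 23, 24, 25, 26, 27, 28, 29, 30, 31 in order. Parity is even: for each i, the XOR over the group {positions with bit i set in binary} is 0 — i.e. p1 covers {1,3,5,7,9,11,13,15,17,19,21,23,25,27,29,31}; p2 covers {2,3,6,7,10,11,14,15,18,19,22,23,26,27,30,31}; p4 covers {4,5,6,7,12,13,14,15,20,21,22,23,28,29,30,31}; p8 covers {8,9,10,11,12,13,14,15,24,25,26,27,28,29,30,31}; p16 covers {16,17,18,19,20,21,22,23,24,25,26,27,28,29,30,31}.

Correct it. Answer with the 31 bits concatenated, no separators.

s1 (pos 1,3,5,7,9,11,13,15,17,19,21,23,25,27,29,31): 1⊕0⊕0⊕1⊕1⊕0⊕0⊕0⊕1⊕1⊕1⊕0⊕1⊕1⊕1⊕1 = 0
s2 (pos 2,3,6,7,10,11,14,15,18,19,22,23,26,27,30,31): 0⊕0⊕0⊕1⊕0⊕0⊕1⊕0⊕1⊕1⊕0⊕0⊕1⊕1⊕0⊕1 = 1
s4 (pos 4,5,6,7,12,13,14,15,20,21,22,23,28,29,30,31): 0⊕0⊕0⊕1⊕1⊕0⊕1⊕0⊕1⊕1⊕0⊕0⊕1⊕1⊕0⊕1 = 0
s8 (pos 8,9,10,11,12,13,14,15,24,25,26,27,28,29,30,31): 1⊕1⊕0⊕0⊕1⊕0⊕1⊕0⊕1⊕1⊕1⊕1⊕1⊕1⊕0⊕1 = 1
s16 (pos 16,17,18,19,20,21,22,23,24,25,26,27,28,29,30,31): 1⊕1⊕1⊕1⊕1⊕1⊕0⊕0⊕1⊕1⊕1⊕1⊕1⊕1⊕0⊕1 = 1
Syndrome s16…s1 = 11010 → error at position 26.
Flip position 26: 1000001110010101111110011111101 → 1000001110010101111110011011101

1000001110010101111110011011101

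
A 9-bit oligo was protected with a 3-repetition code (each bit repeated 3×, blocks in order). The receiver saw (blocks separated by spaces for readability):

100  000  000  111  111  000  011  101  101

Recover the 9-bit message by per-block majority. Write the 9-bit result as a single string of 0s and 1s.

000110111

Block 1 (100): 1 one → 0
Block 2 (000): 0 ones → 0
Block 3 (000): 0 ones → 0
Block 4 (111): 3 ones → 1
Block 5 (111): 3 ones → 1
Block 6 (000): 0 ones → 0
Block 7 (011): 2 ones → 1
Block 8 (101): 2 ones → 1
Block 9 (101): 2 ones → 1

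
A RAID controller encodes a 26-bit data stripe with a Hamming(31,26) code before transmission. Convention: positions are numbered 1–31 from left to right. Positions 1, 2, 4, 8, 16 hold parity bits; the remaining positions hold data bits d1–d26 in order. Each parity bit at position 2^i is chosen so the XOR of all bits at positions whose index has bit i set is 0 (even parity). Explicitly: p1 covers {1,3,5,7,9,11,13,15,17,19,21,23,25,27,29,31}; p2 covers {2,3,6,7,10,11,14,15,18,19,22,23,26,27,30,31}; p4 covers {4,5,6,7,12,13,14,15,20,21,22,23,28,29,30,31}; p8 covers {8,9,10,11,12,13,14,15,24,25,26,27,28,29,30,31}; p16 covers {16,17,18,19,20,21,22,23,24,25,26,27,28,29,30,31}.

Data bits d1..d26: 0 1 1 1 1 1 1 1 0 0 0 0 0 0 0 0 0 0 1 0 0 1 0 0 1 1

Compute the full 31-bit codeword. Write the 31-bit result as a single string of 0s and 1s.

Place data at non-parity positions: p1 p2 0 p4 1 1 1 p8 1 1 1 1 0 0 0 p16 0 0 0 0 0 0 0 1 0 0 1 0 0 1 1
p1 (pos 1,3,5,7,9,11,13,15,17,19,21,23,25,27,29,31): XOR of data positions = 0⊕1⊕1⊕1⊕1⊕0⊕0⊕0⊕0⊕0⊕0⊕0⊕1⊕0⊕1 = 0
p2 (pos 2,3,6,7,10,11,14,15,18,19,22,23,26,27,30,31): XOR of data positions = 0⊕1⊕1⊕1⊕1⊕0⊕0⊕0⊕0⊕0⊕0⊕0⊕1⊕1⊕1 = 1
p4 (pos 4,5,6,7,12,13,14,15,20,21,22,23,28,29,30,31): XOR of data positions = 1⊕1⊕1⊕1⊕0⊕0⊕0⊕0⊕0⊕0⊕0⊕0⊕0⊕1⊕1 = 0
p8 (pos 8,9,10,11,12,13,14,15,24,25,26,27,28,29,30,31): XOR of data positions = 1⊕1⊕1⊕1⊕0⊕0⊕0⊕1⊕0⊕0⊕1⊕0⊕0⊕1⊕1 = 0
p16 (pos 16,17,18,19,20,21,22,23,24,25,26,27,28,29,30,31): XOR of data positions = 0⊕0⊕0⊕0⊕0⊕0⊕0⊕1⊕0⊕0⊕1⊕0⊕0⊕1⊕1 = 0
Codeword: 0100111011110000000000010010011

0100111011110000000000010010011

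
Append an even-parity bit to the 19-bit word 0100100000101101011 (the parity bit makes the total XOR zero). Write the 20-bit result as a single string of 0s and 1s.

01001000001011010110

XOR of the 19 data bits: 0⊕1⊕0⊕0⊕1⊕0⊕0⊕0⊕0⊕0⊕1⊕0⊕1⊕1⊕0⊕1⊕0⊕1⊕1 = 0
Parity bit = 0 (so all 20 bits XOR to 0).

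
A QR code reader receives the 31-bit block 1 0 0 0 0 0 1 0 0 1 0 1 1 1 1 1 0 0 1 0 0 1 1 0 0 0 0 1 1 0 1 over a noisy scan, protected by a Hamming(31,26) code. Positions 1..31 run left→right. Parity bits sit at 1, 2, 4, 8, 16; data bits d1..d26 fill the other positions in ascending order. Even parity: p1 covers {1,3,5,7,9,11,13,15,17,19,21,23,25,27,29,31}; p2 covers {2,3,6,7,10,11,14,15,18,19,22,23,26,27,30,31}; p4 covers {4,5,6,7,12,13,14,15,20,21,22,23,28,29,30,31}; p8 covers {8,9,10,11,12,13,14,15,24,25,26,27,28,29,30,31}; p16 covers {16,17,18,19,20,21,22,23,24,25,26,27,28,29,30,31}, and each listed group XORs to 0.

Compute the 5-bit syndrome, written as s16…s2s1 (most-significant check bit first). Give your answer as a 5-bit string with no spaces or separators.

s1 (pos 1,3,5,7,9,11,13,15,17,19,21,23,25,27,29,31): 1⊕0⊕0⊕1⊕0⊕0⊕1⊕1⊕0⊕1⊕0⊕1⊕0⊕0⊕1⊕1 = 0
s2 (pos 2,3,6,7,10,11,14,15,18,19,22,23,26,27,30,31): 0⊕0⊕0⊕1⊕1⊕0⊕1⊕1⊕0⊕1⊕1⊕1⊕0⊕0⊕0⊕1 = 0
s4 (pos 4,5,6,7,12,13,14,15,20,21,22,23,28,29,30,31): 0⊕0⊕0⊕1⊕1⊕1⊕1⊕1⊕0⊕0⊕1⊕1⊕1⊕1⊕0⊕1 = 0
s8 (pos 8,9,10,11,12,13,14,15,24,25,26,27,28,29,30,31): 0⊕0⊕1⊕0⊕1⊕1⊕1⊕1⊕0⊕0⊕0⊕0⊕1⊕1⊕0⊕1 = 0
s16 (pos 16,17,18,19,20,21,22,23,24,25,26,27,28,29,30,31): 1⊕0⊕0⊕1⊕0⊕0⊕1⊕1⊕0⊕0⊕0⊕0⊕1⊕1⊕0⊕1 = 1
Syndrome s16…s1 = 10000 → error at position 16.

10000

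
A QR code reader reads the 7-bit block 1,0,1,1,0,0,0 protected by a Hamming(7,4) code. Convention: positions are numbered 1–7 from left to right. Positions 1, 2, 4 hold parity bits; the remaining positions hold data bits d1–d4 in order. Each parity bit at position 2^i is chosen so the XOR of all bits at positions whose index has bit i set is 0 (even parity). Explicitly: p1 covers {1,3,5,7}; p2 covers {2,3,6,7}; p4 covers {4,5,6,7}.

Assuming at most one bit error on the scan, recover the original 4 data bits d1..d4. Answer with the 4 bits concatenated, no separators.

s1 (pos 1,3,5,7): 1⊕1⊕0⊕0 = 0
s2 (pos 2,3,6,7): 0⊕1⊕0⊕0 = 1
s4 (pos 4,5,6,7): 1⊕0⊕0⊕0 = 1
Syndrome s4…s1 = 110 → error at position 6.
Flip position 6: 1011000 → 1011010
Read data bits from positions 3,5,6,7: 1010

1010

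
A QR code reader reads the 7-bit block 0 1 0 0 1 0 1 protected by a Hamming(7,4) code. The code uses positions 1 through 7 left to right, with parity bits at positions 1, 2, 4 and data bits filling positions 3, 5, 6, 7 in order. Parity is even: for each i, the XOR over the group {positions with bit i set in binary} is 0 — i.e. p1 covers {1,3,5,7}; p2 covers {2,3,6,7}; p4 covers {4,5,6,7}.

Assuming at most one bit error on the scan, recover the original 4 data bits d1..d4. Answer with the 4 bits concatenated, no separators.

s1 (pos 1,3,5,7): 0⊕0⊕1⊕1 = 0
s2 (pos 2,3,6,7): 1⊕0⊕0⊕1 = 0
s4 (pos 4,5,6,7): 0⊕1⊕0⊕1 = 0
Syndrome s4…s1 = 000 → no error.
Read data bits from positions 3,5,6,7: 0101

0101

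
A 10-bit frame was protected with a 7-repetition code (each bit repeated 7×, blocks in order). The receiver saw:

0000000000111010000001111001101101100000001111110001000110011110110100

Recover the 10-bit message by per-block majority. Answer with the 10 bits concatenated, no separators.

0001101010

Block 1 (0000000): 0 ones → 0
Block 2 (0001110): 3 ones → 0
Block 3 (1000000): 1 one → 0
Block 4 (1111001): 5 ones → 1
Block 5 (1011011): 5 ones → 1
Block 6 (0000000): 0 ones → 0
Block 7 (1111110): 6 ones → 1
Block 8 (0010001): 2 ones → 0
Block 9 (1001111): 5 ones → 1
Block 10 (0110100): 3 ones → 0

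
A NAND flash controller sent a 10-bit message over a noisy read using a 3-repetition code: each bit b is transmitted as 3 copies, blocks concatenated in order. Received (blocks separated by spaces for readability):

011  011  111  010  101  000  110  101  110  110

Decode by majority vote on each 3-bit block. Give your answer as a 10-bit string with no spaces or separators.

1110101111

Block 1 (011): 2 ones → 1
Block 2 (011): 2 ones → 1
Block 3 (111): 3 ones → 1
Block 4 (010): 1 one → 0
Block 5 (101): 2 ones → 1
Block 6 (000): 0 ones → 0
Block 7 (110): 2 ones → 1
Block 8 (101): 2 ones → 1
Block 9 (110): 2 ones → 1
Block 10 (110): 2 ones → 1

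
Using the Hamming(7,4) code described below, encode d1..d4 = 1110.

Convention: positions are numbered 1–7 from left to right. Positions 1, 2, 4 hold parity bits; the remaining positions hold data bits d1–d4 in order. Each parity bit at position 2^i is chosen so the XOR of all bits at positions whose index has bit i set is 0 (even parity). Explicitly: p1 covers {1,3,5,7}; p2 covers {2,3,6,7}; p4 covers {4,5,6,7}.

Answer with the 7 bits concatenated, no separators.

Place data at non-parity positions: p1 p2 1 p4 1 1 0
p1 (pos 1,3,5,7): XOR of data positions = 1⊕1⊕0 = 0
p2 (pos 2,3,6,7): XOR of data positions = 1⊕1⊕0 = 0
p4 (pos 4,5,6,7): XOR of data positions = 1⊕1⊕0 = 0
Codeword: 0010110

0010110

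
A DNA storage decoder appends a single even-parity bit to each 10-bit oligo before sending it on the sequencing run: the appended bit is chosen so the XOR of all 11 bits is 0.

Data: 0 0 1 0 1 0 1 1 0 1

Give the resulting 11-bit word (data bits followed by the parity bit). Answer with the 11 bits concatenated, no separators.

XOR of the 10 data bits: 0⊕0⊕1⊕0⊕1⊕0⊕1⊕1⊕0⊕1 = 1
Parity bit = 1 (so all 11 bits XOR to 0).

00101011011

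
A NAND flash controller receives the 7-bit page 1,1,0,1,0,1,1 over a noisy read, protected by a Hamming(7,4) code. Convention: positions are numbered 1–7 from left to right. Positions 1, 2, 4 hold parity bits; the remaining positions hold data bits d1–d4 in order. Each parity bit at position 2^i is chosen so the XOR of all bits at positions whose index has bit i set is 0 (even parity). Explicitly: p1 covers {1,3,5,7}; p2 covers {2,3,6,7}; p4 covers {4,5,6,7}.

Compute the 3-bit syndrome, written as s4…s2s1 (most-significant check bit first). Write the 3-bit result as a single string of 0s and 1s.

110

s1 (pos 1,3,5,7): 1⊕0⊕0⊕1 = 0
s2 (pos 2,3,6,7): 1⊕0⊕1⊕1 = 1
s4 (pos 4,5,6,7): 1⊕0⊕1⊕1 = 1
Syndrome s4…s1 = 110 → error at position 6.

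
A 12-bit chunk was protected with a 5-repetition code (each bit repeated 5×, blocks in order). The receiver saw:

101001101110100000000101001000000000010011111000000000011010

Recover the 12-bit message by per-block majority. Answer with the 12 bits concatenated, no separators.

010000001001

Block 1 (10100): 2 ones → 0
Block 2 (11011): 4 ones → 1
Block 3 (10100): 2 ones → 0
Block 4 (00000): 0 ones → 0
Block 5 (01010): 2 ones → 0
Block 6 (01000): 1 one → 0
Block 7 (00000): 0 ones → 0
Block 8 (00100): 1 one → 0
Block 9 (11111): 5 ones → 1
Block 10 (00000): 0 ones → 0
Block 11 (00000): 0 ones → 0
Block 12 (11010): 3 ones → 1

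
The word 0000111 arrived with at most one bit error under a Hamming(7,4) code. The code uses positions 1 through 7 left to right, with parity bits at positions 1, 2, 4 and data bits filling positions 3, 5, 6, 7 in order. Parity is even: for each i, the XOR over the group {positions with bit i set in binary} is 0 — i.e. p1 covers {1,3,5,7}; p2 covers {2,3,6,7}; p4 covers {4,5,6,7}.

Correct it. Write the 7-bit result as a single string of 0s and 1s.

s1 (pos 1,3,5,7): 0⊕0⊕1⊕1 = 0
s2 (pos 2,3,6,7): 0⊕0⊕1⊕1 = 0
s4 (pos 4,5,6,7): 0⊕1⊕1⊕1 = 1
Syndrome s4…s1 = 100 → error at position 4.
Flip position 4: 0000111 → 0001111

0001111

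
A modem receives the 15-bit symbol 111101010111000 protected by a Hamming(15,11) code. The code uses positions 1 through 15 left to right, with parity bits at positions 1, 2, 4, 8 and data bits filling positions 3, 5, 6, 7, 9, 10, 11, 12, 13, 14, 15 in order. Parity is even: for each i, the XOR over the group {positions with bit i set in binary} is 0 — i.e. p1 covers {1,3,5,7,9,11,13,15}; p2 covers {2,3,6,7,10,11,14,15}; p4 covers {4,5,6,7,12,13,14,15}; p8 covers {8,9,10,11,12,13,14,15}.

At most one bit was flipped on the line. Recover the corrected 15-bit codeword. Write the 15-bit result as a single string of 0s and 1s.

111101110111000

s1 (pos 1,3,5,7,9,11,13,15): 1⊕1⊕0⊕0⊕0⊕1⊕0⊕0 = 1
s2 (pos 2,3,6,7,10,11,14,15): 1⊕1⊕1⊕0⊕1⊕1⊕0⊕0 = 1
s4 (pos 4,5,6,7,12,13,14,15): 1⊕0⊕1⊕0⊕1⊕0⊕0⊕0 = 1
s8 (pos 8,9,10,11,12,13,14,15): 1⊕0⊕1⊕1⊕1⊕0⊕0⊕0 = 0
Syndrome s8…s1 = 0111 → error at position 7.
Flip position 7: 111101010111000 → 111101110111000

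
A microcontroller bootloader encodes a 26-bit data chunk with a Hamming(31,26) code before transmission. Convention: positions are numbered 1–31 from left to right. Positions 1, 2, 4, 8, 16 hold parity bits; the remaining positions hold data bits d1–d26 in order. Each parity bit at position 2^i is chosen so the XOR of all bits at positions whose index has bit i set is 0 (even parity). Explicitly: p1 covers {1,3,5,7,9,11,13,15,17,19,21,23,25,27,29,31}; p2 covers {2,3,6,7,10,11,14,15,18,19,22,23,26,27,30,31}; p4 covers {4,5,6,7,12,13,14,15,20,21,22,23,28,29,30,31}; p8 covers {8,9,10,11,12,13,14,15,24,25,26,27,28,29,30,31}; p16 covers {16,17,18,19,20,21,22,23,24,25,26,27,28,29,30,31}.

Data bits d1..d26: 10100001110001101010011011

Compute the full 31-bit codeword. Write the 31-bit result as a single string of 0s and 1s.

1011010000011100001101010011011

Place data at non-parity positions: p1 p2 1 p4 0 1 0 p8 0 0 0 1 1 1 0 p16 0 0 1 1 0 1 0 1 0 0 1 1 0 1 1
p1 (pos 1,3,5,7,9,11,13,15,17,19,21,23,25,27,29,31): XOR of data positions = 1⊕0⊕0⊕0⊕0⊕1⊕0⊕0⊕1⊕0⊕0⊕0⊕1⊕0⊕1 = 1
p2 (pos 2,3,6,7,10,11,14,15,18,19,22,23,26,27,30,31): XOR of data positions = 1⊕1⊕0⊕0⊕0⊕1⊕0⊕0⊕1⊕1⊕0⊕0⊕1⊕1⊕1 = 0
p4 (pos 4,5,6,7,12,13,14,15,20,21,22,23,28,29,30,31): XOR of data positions = 0⊕1⊕0⊕1⊕1⊕1⊕0⊕1⊕0⊕1⊕0⊕1⊕0⊕1⊕1 = 1
p8 (pos 8,9,10,11,12,13,14,15,24,25,26,27,28,29,30,31): XOR of data positions = 0⊕0⊕0⊕1⊕1⊕1⊕0⊕1⊕0⊕0⊕1⊕1⊕0⊕1⊕1 = 0
p16 (pos 16,17,18,19,20,21,22,23,24,25,26,27,28,29,30,31): XOR of data positions = 0⊕0⊕1⊕1⊕0⊕1⊕0⊕1⊕0⊕0⊕1⊕1⊕0⊕1⊕1 = 0
Codeword: 1011010000011100001101010011011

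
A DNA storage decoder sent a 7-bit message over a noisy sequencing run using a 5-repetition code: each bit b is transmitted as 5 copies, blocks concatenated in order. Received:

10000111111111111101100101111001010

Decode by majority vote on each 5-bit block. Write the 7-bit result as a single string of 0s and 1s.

Block 1 (10000): 1 one → 0
Block 2 (11111): 5 ones → 1
Block 3 (11111): 5 ones → 1
Block 4 (11101): 4 ones → 1
Block 5 (10010): 2 ones → 0
Block 6 (11110): 4 ones → 1
Block 7 (01010): 2 ones → 0

0111010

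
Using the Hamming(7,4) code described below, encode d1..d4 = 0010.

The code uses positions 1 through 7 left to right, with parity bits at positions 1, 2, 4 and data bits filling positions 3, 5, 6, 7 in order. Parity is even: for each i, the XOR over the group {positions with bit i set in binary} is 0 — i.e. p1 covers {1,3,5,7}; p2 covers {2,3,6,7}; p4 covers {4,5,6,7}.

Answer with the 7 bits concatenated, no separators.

0101010

Place data at non-parity positions: p1 p2 0 p4 0 1 0
p1 (pos 1,3,5,7): XOR of data positions = 0⊕0⊕0 = 0
p2 (pos 2,3,6,7): XOR of data positions = 0⊕1⊕0 = 1
p4 (pos 4,5,6,7): XOR of data positions = 0⊕1⊕0 = 1
Codeword: 0101010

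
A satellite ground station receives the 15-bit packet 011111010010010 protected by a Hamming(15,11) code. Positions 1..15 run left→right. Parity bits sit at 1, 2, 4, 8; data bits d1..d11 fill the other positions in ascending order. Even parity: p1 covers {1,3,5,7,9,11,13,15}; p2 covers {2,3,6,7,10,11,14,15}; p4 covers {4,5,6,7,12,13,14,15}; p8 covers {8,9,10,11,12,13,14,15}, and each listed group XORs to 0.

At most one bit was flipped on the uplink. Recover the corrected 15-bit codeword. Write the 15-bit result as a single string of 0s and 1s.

s1 (pos 1,3,5,7,9,11,13,15): 0⊕1⊕1⊕0⊕0⊕1⊕0⊕0 = 1
s2 (pos 2,3,6,7,10,11,14,15): 1⊕1⊕1⊕0⊕0⊕1⊕1⊕0 = 1
s4 (pos 4,5,6,7,12,13,14,15): 1⊕1⊕1⊕0⊕0⊕0⊕1⊕0 = 0
s8 (pos 8,9,10,11,12,13,14,15): 1⊕0⊕0⊕1⊕0⊕0⊕1⊕0 = 1
Syndrome s8…s1 = 1011 → error at position 11.
Flip position 11: 011111010010010 → 011111010000010

011111010000010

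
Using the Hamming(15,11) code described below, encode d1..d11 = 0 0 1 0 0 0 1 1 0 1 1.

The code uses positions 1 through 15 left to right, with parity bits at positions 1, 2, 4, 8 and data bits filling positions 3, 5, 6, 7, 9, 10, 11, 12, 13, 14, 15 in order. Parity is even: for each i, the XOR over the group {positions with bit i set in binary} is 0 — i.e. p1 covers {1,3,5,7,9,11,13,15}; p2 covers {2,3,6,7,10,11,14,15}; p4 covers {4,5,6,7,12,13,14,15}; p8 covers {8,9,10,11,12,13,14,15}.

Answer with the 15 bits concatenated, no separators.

Place data at non-parity positions: p1 p2 0 p4 0 1 0 p8 0 0 1 1 0 1 1
p1 (pos 1,3,5,7,9,11,13,15): XOR of data positions = 0⊕0⊕0⊕0⊕1⊕0⊕1 = 0
p2 (pos 2,3,6,7,10,11,14,15): XOR of data positions = 0⊕1⊕0⊕0⊕1⊕1⊕1 = 0
p4 (pos 4,5,6,7,12,13,14,15): XOR of data positions = 0⊕1⊕0⊕1⊕0⊕1⊕1 = 0
p8 (pos 8,9,10,11,12,13,14,15): XOR of data positions = 0⊕0⊕1⊕1⊕0⊕1⊕1 = 0
Codeword: 000001000011011

000001000011011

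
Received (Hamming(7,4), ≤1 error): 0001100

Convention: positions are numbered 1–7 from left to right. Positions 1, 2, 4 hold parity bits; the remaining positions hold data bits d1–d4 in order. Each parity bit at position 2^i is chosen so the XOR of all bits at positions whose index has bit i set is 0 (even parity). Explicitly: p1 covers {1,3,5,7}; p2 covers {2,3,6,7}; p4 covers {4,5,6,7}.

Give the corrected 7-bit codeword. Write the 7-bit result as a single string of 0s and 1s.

1001100

s1 (pos 1,3,5,7): 0⊕0⊕1⊕0 = 1
s2 (pos 2,3,6,7): 0⊕0⊕0⊕0 = 0
s4 (pos 4,5,6,7): 1⊕1⊕0⊕0 = 0
Syndrome s4…s1 = 001 → error at position 1.
Flip position 1: 0001100 → 1001100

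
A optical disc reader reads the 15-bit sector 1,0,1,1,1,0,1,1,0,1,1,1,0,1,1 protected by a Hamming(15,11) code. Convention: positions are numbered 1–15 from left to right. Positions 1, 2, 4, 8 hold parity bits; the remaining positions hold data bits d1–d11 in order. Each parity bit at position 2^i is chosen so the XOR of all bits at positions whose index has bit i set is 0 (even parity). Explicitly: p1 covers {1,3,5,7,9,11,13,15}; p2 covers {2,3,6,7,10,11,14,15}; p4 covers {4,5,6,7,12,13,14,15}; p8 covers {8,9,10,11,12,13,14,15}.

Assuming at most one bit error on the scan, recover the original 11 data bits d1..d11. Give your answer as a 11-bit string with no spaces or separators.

s1 (pos 1,3,5,7,9,11,13,15): 1⊕1⊕1⊕1⊕0⊕1⊕0⊕1 = 0
s2 (pos 2,3,6,7,10,11,14,15): 0⊕1⊕0⊕1⊕1⊕1⊕1⊕1 = 0
s4 (pos 4,5,6,7,12,13,14,15): 1⊕1⊕0⊕1⊕1⊕0⊕1⊕1 = 0
s8 (pos 8,9,10,11,12,13,14,15): 1⊕0⊕1⊕1⊕1⊕0⊕1⊕1 = 0
Syndrome s8…s1 = 0000 → no error.
Read data bits from positions 3,5,6,7,9,10,11,12,13,14,15: 11010111011

11010111011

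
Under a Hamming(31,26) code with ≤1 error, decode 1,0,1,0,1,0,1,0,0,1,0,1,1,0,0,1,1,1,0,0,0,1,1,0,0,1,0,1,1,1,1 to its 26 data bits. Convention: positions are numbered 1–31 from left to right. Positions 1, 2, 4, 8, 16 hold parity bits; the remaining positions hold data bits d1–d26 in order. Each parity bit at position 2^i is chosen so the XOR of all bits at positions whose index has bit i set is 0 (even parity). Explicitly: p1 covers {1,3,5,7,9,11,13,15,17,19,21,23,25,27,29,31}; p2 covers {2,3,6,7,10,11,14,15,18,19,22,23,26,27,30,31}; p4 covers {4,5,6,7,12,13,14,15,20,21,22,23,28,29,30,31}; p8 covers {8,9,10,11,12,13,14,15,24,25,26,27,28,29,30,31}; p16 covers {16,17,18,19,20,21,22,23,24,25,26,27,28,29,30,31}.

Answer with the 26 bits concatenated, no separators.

s1 (pos 1,3,5,7,9,11,13,15,17,19,21,23,25,27,29,31): 1⊕1⊕1⊕1⊕0⊕0⊕1⊕0⊕1⊕0⊕0⊕1⊕0⊕0⊕1⊕1 = 1
s2 (pos 2,3,6,7,10,11,14,15,18,19,22,23,26,27,30,31): 0⊕1⊕0⊕1⊕1⊕0⊕0⊕0⊕1⊕0⊕1⊕1⊕1⊕0⊕1⊕1 = 1
s4 (pos 4,5,6,7,12,13,14,15,20,21,22,23,28,29,30,31): 0⊕1⊕0⊕1⊕1⊕1⊕0⊕0⊕0⊕0⊕1⊕1⊕1⊕1⊕1⊕1 = 0
s8 (pos 8,9,10,11,12,13,14,15,24,25,26,27,28,29,30,31): 0⊕0⊕1⊕0⊕1⊕1⊕0⊕0⊕0⊕0⊕1⊕0⊕1⊕1⊕1⊕1 = 0
s16 (pos 16,17,18,19,20,21,22,23,24,25,26,27,28,29,30,31): 1⊕1⊕1⊕0⊕0⊕0⊕1⊕1⊕0⊕0⊕1⊕0⊕1⊕1⊕1⊕1 = 0
Syndrome s16…s1 = 00011 → error at position 3.
Flip position 3: 1010101001011001110001100101111 → 1000101001011001110001100101111
Read data bits from positions 3,5,6,7,9,10,11,12,13,14,15,17,18,19,20,21,22,23,24,25,26,27,28,29,30,31: 01010101100110001100101111

01010101100110001100101111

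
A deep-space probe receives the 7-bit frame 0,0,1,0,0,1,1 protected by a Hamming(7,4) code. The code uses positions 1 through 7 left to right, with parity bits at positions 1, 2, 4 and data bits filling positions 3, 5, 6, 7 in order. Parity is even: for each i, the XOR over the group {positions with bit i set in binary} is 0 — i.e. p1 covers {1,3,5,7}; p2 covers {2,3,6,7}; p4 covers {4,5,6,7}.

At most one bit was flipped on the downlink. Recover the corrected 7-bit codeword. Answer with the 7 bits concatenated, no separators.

s1 (pos 1,3,5,7): 0⊕1⊕0⊕1 = 0
s2 (pos 2,3,6,7): 0⊕1⊕1⊕1 = 1
s4 (pos 4,5,6,7): 0⊕0⊕1⊕1 = 0
Syndrome s4…s1 = 010 → error at position 2.
Flip position 2: 0010011 → 0110011

0110011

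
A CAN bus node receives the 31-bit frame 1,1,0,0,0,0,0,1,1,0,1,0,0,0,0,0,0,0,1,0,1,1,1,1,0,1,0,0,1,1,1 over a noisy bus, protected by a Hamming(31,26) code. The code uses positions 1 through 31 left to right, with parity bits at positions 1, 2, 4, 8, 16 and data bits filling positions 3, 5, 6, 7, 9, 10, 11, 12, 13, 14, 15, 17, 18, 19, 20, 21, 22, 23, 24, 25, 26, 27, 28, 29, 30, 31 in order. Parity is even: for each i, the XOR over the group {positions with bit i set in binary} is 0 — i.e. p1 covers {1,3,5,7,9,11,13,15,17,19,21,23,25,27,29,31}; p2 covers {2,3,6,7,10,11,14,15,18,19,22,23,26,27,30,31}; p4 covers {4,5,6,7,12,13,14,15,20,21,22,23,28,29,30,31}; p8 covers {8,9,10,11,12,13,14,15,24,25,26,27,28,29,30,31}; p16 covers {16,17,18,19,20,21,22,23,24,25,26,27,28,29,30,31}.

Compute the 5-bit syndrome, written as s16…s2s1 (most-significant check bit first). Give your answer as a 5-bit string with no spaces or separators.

s1 (pos 1,3,5,7,9,11,13,15,17,19,21,23,25,27,29,31): 1⊕0⊕0⊕0⊕1⊕1⊕0⊕0⊕0⊕1⊕1⊕1⊕0⊕0⊕1⊕1 = 0
s2 (pos 2,3,6,7,10,11,14,15,18,19,22,23,26,27,30,31): 1⊕0⊕0⊕0⊕0⊕1⊕0⊕0⊕0⊕1⊕1⊕1⊕1⊕0⊕1⊕1 = 0
s4 (pos 4,5,6,7,12,13,14,15,20,21,22,23,28,29,30,31): 0⊕0⊕0⊕0⊕0⊕0⊕0⊕0⊕0⊕1⊕1⊕1⊕0⊕1⊕1⊕1 = 0
s8 (pos 8,9,10,11,12,13,14,15,24,25,26,27,28,29,30,31): 1⊕1⊕0⊕1⊕0⊕0⊕0⊕0⊕1⊕0⊕1⊕0⊕0⊕1⊕1⊕1 = 0
s16 (pos 16,17,18,19,20,21,22,23,24,25,26,27,28,29,30,31): 0⊕0⊕0⊕1⊕0⊕1⊕1⊕1⊕1⊕0⊕1⊕0⊕0⊕1⊕1⊕1 = 1
Syndrome s16…s1 = 10000 → error at position 16.

10000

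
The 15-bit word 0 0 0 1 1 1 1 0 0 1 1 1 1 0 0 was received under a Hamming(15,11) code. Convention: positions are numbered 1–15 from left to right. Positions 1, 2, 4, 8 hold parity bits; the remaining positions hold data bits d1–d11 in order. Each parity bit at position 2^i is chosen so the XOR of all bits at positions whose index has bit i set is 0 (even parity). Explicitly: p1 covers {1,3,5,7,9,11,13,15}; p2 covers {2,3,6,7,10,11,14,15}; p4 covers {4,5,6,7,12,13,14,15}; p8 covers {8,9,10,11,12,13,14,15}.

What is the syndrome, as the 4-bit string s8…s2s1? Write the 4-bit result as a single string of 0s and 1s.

s1 (pos 1,3,5,7,9,11,13,15): 0⊕0⊕1⊕1⊕0⊕1⊕1⊕0 = 0
s2 (pos 2,3,6,7,10,11,14,15): 0⊕0⊕1⊕1⊕1⊕1⊕0⊕0 = 0
s4 (pos 4,5,6,7,12,13,14,15): 1⊕1⊕1⊕1⊕1⊕1⊕0⊕0 = 0
s8 (pos 8,9,10,11,12,13,14,15): 0⊕0⊕1⊕1⊕1⊕1⊕0⊕0 = 0
Syndrome s8…s1 = 0000 → no error.

0000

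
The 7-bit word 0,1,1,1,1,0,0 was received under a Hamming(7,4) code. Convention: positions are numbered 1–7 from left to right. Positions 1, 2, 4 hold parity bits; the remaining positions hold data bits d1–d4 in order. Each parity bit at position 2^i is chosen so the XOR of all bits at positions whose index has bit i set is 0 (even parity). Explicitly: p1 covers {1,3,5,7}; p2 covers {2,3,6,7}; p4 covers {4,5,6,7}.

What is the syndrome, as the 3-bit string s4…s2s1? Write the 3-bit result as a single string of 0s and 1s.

000

s1 (pos 1,3,5,7): 0⊕1⊕1⊕0 = 0
s2 (pos 2,3,6,7): 1⊕1⊕0⊕0 = 0
s4 (pos 4,5,6,7): 1⊕1⊕0⊕0 = 0
Syndrome s4…s1 = 000 → no error.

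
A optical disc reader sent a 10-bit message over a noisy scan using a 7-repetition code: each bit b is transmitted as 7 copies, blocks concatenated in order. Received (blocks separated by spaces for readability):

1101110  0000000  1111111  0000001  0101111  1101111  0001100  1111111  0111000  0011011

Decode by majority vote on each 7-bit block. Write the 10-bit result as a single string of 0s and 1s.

Block 1 (1101110): 5 ones → 1
Block 2 (0000000): 0 ones → 0
Block 3 (1111111): 7 ones → 1
Block 4 (0000001): 1 one → 0
Block 5 (0101111): 5 ones → 1
Block 6 (1101111): 6 ones → 1
Block 7 (0001100): 2 ones → 0
Block 8 (1111111): 7 ones → 1
Block 9 (0111000): 3 ones → 0
Block 10 (0011011): 4 ones → 1

1010110101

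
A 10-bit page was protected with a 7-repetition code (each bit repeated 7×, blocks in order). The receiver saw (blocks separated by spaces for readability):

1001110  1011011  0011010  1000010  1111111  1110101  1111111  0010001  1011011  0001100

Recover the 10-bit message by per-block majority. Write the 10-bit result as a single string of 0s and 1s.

Block 1 (1001110): 4 ones → 1
Block 2 (1011011): 5 ones → 1
Block 3 (0011010): 3 ones → 0
Block 4 (1000010): 2 ones → 0
Block 5 (1111111): 7 ones → 1
Block 6 (1110101): 5 ones → 1
Block 7 (1111111): 7 ones → 1
Block 8 (0010001): 2 ones → 0
Block 9 (1011011): 5 ones → 1
Block 10 (0001100): 2 ones → 0

1100111010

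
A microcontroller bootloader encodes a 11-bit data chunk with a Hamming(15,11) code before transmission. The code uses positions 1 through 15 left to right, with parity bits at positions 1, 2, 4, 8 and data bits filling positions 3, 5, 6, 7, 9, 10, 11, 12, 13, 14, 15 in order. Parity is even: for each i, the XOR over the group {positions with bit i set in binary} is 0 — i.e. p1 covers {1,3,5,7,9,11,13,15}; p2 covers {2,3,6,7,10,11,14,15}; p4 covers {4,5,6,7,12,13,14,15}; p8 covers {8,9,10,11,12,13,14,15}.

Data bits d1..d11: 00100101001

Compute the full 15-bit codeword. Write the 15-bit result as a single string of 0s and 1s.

110101010101001

Place data at non-parity positions: p1 p2 0 p4 0 1 0 p8 0 1 0 1 0 0 1
p1 (pos 1,3,5,7,9,11,13,15): XOR of data positions = 0⊕0⊕0⊕0⊕0⊕0⊕1 = 1
p2 (pos 2,3,6,7,10,11,14,15): XOR of data positions = 0⊕1⊕0⊕1⊕0⊕0⊕1 = 1
p4 (pos 4,5,6,7,12,13,14,15): XOR of data positions = 0⊕1⊕0⊕1⊕0⊕0⊕1 = 1
p8 (pos 8,9,10,11,12,13,14,15): XOR of data positions = 0⊕1⊕0⊕1⊕0⊕0⊕1 = 1
Codeword: 110101010101001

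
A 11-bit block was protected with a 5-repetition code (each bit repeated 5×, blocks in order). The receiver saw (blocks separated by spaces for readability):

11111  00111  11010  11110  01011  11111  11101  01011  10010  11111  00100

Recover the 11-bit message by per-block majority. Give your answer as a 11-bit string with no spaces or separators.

11111111010

Block 1 (11111): 5 ones → 1
Block 2 (00111): 3 ones → 1
Block 3 (11010): 3 ones → 1
Block 4 (11110): 4 ones → 1
Block 5 (01011): 3 ones → 1
Block 6 (11111): 5 ones → 1
Block 7 (11101): 4 ones → 1
Block 8 (01011): 3 ones → 1
Block 9 (10010): 2 ones → 0
Block 10 (11111): 5 ones → 1
Block 11 (00100): 1 one → 0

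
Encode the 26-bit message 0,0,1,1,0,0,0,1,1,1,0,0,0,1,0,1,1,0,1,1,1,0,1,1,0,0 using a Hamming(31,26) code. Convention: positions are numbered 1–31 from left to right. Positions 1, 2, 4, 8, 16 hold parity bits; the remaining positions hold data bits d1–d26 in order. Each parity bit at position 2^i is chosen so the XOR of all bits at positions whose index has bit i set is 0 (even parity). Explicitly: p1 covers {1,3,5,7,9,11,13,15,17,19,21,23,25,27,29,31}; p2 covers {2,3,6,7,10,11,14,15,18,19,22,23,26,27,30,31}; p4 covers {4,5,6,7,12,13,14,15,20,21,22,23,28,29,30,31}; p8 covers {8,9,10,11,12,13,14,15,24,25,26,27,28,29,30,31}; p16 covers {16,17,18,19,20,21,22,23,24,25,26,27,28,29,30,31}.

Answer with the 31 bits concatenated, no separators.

Place data at non-parity positions: p1 p2 0 p4 0 1 1 p8 0 0 0 1 1 1 0 p16 0 0 1 0 1 1 0 1 1 1 0 1 1 0 0
p1 (pos 1,3,5,7,9,11,13,15,17,19,21,23,25,27,29,31): XOR of data positions = 0⊕0⊕1⊕0⊕0⊕1⊕0⊕0⊕1⊕1⊕0⊕1⊕0⊕1⊕0 = 0
p2 (pos 2,3,6,7,10,11,14,15,18,19,22,23,26,27,30,31): XOR of data positions = 0⊕1⊕1⊕0⊕0⊕1⊕0⊕0⊕1⊕1⊕0⊕1⊕0⊕0⊕0 = 0
p4 (pos 4,5,6,7,12,13,14,15,20,21,22,23,28,29,30,31): XOR of data positions = 0⊕1⊕1⊕1⊕1⊕1⊕0⊕0⊕1⊕1⊕0⊕1⊕1⊕0⊕0 = 1
p8 (pos 8,9,10,11,12,13,14,15,24,25,26,27,28,29,30,31): XOR of data positions = 0⊕0⊕0⊕1⊕1⊕1⊕0⊕1⊕1⊕1⊕0⊕1⊕1⊕0⊕0 = 0
p16 (pos 16,17,18,19,20,21,22,23,24,25,26,27,28,29,30,31): XOR of data positions = 0⊕0⊕1⊕0⊕1⊕1⊕0⊕1⊕1⊕1⊕0⊕1⊕1⊕0⊕0 = 0
Codeword: 0001011000011100001011011101100

0001011000011100001011011101100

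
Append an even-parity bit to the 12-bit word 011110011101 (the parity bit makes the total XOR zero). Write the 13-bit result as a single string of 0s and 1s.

XOR of the 12 data bits: 0⊕1⊕1⊕1⊕1⊕0⊕0⊕1⊕1⊕1⊕0⊕1 = 0
Parity bit = 0 (so all 13 bits XOR to 0).

0111100111010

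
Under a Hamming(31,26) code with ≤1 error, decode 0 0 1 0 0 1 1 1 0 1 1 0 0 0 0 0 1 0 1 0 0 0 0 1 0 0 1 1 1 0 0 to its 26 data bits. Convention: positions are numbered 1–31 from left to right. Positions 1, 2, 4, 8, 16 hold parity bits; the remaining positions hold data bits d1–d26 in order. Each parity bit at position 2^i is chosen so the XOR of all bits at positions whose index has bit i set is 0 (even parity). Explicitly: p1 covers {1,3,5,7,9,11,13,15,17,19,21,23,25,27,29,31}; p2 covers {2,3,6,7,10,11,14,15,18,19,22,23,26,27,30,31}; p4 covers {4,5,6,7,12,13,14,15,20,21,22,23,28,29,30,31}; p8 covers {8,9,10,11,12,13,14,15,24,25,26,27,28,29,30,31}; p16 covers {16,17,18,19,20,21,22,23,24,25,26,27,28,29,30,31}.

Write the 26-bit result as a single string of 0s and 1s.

s1 (pos 1,3,5,7,9,11,13,15,17,19,21,23,25,27,29,31): 0⊕1⊕0⊕1⊕0⊕1⊕0⊕0⊕1⊕1⊕0⊕0⊕0⊕1⊕1⊕0 = 1
s2 (pos 2,3,6,7,10,11,14,15,18,19,22,23,26,27,30,31): 0⊕1⊕1⊕1⊕1⊕1⊕0⊕0⊕0⊕1⊕0⊕0⊕0⊕1⊕0⊕0 = 1
s4 (pos 4,5,6,7,12,13,14,15,20,21,22,23,28,29,30,31): 0⊕0⊕1⊕1⊕0⊕0⊕0⊕0⊕0⊕0⊕0⊕0⊕1⊕1⊕0⊕0 = 0
s8 (pos 8,9,10,11,12,13,14,15,24,25,26,27,28,29,30,31): 1⊕0⊕1⊕1⊕0⊕0⊕0⊕0⊕1⊕0⊕0⊕1⊕1⊕1⊕0⊕0 = 1
s16 (pos 16,17,18,19,20,21,22,23,24,25,26,27,28,29,30,31): 0⊕1⊕0⊕1⊕0⊕0⊕0⊕0⊕1⊕0⊕0⊕1⊕1⊕1⊕0⊕0 = 0
Syndrome s16…s1 = 01011 → error at position 11.
Flip position 11: 0010011101100000101000010011100 → 0010011101000000101000010011100
Read data bits from positions 3,5,6,7,9,10,11,12,13,14,15,17,18,19,20,21,22,23,24,25,26,27,28,29,30,31: 10110100000101000010011100

10110100000101000010011100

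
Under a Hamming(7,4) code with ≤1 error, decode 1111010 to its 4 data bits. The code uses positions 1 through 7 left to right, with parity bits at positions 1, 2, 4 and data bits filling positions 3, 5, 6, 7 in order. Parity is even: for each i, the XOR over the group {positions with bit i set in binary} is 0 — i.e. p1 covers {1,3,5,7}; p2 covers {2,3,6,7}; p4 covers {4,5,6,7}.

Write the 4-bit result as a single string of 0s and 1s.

s1 (pos 1,3,5,7): 1⊕1⊕0⊕0 = 0
s2 (pos 2,3,6,7): 1⊕1⊕1⊕0 = 1
s4 (pos 4,5,6,7): 1⊕0⊕1⊕0 = 0
Syndrome s4…s1 = 010 → error at position 2.
Flip position 2: 1111010 → 1011010
Read data bits from positions 3,5,6,7: 1010

1010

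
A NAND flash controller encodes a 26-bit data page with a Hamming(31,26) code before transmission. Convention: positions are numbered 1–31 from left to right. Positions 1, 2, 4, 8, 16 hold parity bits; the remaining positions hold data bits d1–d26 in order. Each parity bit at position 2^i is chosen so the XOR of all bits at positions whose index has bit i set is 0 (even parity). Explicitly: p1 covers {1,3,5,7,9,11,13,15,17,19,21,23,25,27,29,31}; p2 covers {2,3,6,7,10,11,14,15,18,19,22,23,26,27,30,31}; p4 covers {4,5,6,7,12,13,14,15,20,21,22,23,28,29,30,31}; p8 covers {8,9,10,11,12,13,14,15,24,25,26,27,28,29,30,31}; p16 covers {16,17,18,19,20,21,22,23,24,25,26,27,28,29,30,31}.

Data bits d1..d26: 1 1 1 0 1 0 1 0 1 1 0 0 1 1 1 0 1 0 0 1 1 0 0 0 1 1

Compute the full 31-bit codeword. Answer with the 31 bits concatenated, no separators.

0010110010101100011101001100011

Place data at non-parity positions: p1 p2 1 p4 1 1 0 p8 1 0 1 0 1 1 0 p16 0 1 1 1 0 1 0 0 1 1 0 0 0 1 1
p1 (pos 1,3,5,7,9,11,13,15,17,19,21,23,25,27,29,31): XOR of data positions = 1⊕1⊕0⊕1⊕1⊕1⊕0⊕0⊕1⊕0⊕0⊕1⊕0⊕0⊕1 = 0
p2 (pos 2,3,6,7,10,11,14,15,18,19,22,23,26,27,30,31): XOR of data positions = 1⊕1⊕0⊕0⊕1⊕1⊕0⊕1⊕1⊕1⊕0⊕1⊕0⊕1⊕1 = 0
p4 (pos 4,5,6,7,12,13,14,15,20,21,22,23,28,29,30,31): XOR of data positions = 1⊕1⊕0⊕0⊕1⊕1⊕0⊕1⊕0⊕1⊕0⊕0⊕0⊕1⊕1 = 0
p8 (pos 8,9,10,11,12,13,14,15,24,25,26,27,28,29,30,31): XOR of data positions = 1⊕0⊕1⊕0⊕1⊕1⊕0⊕0⊕1⊕1⊕0⊕0⊕0⊕1⊕1 = 0
p16 (pos 16,17,18,19,20,21,22,23,24,25,26,27,28,29,30,31): XOR of data positions = 0⊕1⊕1⊕1⊕0⊕1⊕0⊕0⊕1⊕1⊕0⊕0⊕0⊕1⊕1 = 0
Codeword: 0010110010101100011101001100011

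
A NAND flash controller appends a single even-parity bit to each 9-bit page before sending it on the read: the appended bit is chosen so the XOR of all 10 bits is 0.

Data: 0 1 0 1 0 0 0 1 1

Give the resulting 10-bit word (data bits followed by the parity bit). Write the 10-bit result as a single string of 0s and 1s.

0101000110

XOR of the 9 data bits: 0⊕1⊕0⊕1⊕0⊕0⊕0⊕1⊕1 = 0
Parity bit = 0 (so all 10 bits XOR to 0).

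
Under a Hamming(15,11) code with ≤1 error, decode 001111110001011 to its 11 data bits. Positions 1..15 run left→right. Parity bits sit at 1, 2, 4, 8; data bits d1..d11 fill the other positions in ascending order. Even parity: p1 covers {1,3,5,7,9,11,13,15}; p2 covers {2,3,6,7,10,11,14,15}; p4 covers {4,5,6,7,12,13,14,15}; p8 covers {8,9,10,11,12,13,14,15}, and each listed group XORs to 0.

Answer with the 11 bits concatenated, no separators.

11010001011

s1 (pos 1,3,5,7,9,11,13,15): 0⊕1⊕1⊕1⊕0⊕0⊕0⊕1 = 0
s2 (pos 2,3,6,7,10,11,14,15): 0⊕1⊕1⊕1⊕0⊕0⊕1⊕1 = 1
s4 (pos 4,5,6,7,12,13,14,15): 1⊕1⊕1⊕1⊕1⊕0⊕1⊕1 = 1
s8 (pos 8,9,10,11,12,13,14,15): 1⊕0⊕0⊕0⊕1⊕0⊕1⊕1 = 0
Syndrome s8…s1 = 0110 → error at position 6.
Flip position 6: 001111110001011 → 001110110001011
Read data bits from positions 3,5,6,7,9,10,11,12,13,14,15: 11010001011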